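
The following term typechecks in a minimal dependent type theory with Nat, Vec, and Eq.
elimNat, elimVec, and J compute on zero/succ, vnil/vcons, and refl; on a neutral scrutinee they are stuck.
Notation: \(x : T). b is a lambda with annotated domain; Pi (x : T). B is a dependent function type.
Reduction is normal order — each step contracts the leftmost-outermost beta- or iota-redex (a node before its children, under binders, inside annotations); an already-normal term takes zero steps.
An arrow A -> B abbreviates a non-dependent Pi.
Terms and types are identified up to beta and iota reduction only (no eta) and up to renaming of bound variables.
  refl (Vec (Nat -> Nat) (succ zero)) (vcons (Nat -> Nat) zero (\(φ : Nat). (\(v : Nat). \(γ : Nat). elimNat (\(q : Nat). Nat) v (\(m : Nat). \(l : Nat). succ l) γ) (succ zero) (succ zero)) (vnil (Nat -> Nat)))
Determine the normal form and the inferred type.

normal form:
  refl (Vec (Nat -> Nat) (succ zero)) (vcons (Nat -> Nat) zero (\(φ : Nat). succ (succ zero)) (vnil (Nat -> Nat)))
the term's type:
  Eq (Vec (Nat -> Nat) (succ zero)) (vcons (Nat -> Nat) zero (\(φ : Nat). succ (succ zero)) (vnil (Nat -> Nat))) (vcons (Nat -> Nat) zero (\(v : Nat). succ (succ zero)) (vnil (Nat -> Nat)))


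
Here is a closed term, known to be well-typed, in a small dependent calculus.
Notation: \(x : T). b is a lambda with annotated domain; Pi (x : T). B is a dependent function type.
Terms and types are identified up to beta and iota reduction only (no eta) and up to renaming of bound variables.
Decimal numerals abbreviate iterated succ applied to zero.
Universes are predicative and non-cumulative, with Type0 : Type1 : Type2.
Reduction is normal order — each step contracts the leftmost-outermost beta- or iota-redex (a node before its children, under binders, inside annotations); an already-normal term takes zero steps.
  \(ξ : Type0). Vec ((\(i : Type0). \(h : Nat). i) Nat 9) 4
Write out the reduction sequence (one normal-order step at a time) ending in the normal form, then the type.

normal-order reduction:
  \(ξ : Type0). Vec ((\(i : Type0). \(h : Nat). i) Nat 9) 4
  ~> \(ξ : Type0). Vec ((\(i : Nat). Nat) 9) 4
  ~> \(ξ : Type0). Vec Nat 4
the term's type:
  Pi (ξ : Type0). Type0


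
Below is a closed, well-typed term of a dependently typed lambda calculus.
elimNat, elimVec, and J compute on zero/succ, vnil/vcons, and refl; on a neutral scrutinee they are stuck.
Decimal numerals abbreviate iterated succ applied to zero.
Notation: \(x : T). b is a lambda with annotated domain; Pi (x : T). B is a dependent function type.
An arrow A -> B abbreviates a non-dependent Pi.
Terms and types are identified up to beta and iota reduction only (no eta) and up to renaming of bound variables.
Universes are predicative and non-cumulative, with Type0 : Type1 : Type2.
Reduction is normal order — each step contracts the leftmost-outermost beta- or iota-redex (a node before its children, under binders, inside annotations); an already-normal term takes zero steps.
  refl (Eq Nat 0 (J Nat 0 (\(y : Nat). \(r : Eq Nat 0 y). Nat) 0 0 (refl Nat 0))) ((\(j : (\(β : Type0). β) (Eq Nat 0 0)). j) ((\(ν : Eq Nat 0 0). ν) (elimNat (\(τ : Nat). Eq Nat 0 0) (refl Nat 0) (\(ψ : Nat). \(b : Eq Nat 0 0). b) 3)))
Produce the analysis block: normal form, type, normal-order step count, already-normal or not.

normal form:
  refl (Eq Nat 0 0) (refl Nat 0)
the term's type:
  Eq (Eq Nat 0 0) (refl Nat 0) (refl Nat 0)
normal-order step count: 13
already normal: no
first contracted redex: a J iota-redex


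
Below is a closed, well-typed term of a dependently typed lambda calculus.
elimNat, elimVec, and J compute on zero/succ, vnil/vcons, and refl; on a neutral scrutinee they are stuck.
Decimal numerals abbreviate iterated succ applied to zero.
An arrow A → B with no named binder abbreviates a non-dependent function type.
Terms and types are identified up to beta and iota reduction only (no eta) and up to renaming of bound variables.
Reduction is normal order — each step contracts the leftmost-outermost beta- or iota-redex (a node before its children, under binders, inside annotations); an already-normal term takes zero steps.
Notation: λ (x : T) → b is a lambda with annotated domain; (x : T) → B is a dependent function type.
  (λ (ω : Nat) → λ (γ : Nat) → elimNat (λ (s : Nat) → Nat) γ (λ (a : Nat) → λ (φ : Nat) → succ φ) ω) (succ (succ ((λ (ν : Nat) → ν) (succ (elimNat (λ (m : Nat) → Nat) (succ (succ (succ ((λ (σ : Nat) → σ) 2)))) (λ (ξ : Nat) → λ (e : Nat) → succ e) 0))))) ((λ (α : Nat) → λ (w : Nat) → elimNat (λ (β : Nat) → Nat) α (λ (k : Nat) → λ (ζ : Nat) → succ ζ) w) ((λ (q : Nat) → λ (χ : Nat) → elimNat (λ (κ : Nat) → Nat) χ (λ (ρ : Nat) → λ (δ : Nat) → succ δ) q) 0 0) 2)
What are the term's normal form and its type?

normal form:
  10
type:
  Nat


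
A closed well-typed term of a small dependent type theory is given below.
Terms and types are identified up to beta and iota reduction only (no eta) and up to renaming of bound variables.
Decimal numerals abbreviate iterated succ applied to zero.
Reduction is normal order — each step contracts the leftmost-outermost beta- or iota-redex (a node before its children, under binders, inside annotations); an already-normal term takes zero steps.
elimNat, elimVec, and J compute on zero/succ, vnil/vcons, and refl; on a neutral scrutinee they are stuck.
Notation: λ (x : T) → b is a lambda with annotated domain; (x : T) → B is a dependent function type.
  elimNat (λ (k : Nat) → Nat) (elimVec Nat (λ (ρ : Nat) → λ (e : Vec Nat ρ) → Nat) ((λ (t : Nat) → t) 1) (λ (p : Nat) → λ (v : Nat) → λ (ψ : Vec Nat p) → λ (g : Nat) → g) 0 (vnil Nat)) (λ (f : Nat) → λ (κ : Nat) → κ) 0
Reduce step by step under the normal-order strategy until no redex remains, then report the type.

reduction (normal order):
  elimNat (λ (k : Nat) → Nat) (elimVec Nat (λ (ρ : Nat) → λ (e : Vec Nat ρ) → Nat) ((λ (t : Nat) → t) 1) (λ (p : Nat) → λ (v : Nat) → λ (ψ : Vec Nat p) → λ (g : Nat) → g) 0 (vnil Nat)) (λ (f : Nat) → λ (κ : Nat) → κ) 0
  ~> elimVec Nat (λ (k : Nat) → λ (ρ : Vec Nat k) → Nat) ((λ (e : Nat) → e) 1) (λ (t : Nat) → λ (p : Nat) → λ (v : Vec Nat t) → λ (ψ : Nat) → ψ) 0 (vnil Nat)
  ~> (λ (k : Nat) → k) 1
  ~> 1
the term's type:
  Nat


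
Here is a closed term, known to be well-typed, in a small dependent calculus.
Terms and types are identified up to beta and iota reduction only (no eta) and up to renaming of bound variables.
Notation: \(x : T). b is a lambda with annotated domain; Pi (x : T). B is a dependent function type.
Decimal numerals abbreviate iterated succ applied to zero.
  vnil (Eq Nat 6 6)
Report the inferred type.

type:
  Vec (Eq Nat 6 6) 0


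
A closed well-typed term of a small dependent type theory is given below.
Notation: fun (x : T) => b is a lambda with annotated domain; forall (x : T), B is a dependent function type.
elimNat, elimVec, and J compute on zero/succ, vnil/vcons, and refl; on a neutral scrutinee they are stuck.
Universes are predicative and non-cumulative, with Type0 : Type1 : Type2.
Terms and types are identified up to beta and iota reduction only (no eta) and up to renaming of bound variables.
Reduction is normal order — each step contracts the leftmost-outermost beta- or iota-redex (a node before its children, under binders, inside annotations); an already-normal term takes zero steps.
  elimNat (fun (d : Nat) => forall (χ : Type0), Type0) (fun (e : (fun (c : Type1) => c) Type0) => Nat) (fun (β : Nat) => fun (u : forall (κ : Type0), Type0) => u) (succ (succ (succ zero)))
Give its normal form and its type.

reduced normal form:
  fun (d : Type0) => Nat
inferred type:
  forall (d : Type0), Type0


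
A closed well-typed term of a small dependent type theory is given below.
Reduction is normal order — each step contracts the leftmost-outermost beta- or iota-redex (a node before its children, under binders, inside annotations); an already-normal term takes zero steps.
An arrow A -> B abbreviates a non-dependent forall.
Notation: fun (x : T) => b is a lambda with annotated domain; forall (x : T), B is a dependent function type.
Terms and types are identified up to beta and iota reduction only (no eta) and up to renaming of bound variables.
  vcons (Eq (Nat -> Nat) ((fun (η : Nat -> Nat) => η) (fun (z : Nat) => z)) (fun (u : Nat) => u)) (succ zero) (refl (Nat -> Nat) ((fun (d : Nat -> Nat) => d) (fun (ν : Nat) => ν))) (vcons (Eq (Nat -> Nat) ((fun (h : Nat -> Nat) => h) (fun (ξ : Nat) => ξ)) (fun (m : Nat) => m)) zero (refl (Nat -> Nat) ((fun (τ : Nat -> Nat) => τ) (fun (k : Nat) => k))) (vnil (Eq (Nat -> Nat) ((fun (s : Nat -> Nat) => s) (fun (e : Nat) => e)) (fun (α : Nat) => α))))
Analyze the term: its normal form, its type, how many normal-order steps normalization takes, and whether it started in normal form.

reduced normal form:
  vcons (Eq (Nat -> Nat) (fun (η : Nat) => η) (fun (z : Nat) => z)) (succ zero) (refl (Nat -> Nat) (fun (u : Nat) => u)) (vcons (Eq (Nat -> Nat) (fun (d : Nat) => d) (fun (ν : Nat) => ν)) zero (refl (Nat -> Nat) (fun (h : Nat) => h)) (vnil (Eq (Nat -> Nat) (fun (ξ : Nat) => ξ) (fun (m : Nat) => m))))
type:
  Vec (Eq (Nat -> Nat) (fun (η : Nat) => η) (fun (z : Nat) => z)) (succ (succ zero))
steps to reach normal form (normal order): 5
term was already normal: no
first redex: a beta-redex


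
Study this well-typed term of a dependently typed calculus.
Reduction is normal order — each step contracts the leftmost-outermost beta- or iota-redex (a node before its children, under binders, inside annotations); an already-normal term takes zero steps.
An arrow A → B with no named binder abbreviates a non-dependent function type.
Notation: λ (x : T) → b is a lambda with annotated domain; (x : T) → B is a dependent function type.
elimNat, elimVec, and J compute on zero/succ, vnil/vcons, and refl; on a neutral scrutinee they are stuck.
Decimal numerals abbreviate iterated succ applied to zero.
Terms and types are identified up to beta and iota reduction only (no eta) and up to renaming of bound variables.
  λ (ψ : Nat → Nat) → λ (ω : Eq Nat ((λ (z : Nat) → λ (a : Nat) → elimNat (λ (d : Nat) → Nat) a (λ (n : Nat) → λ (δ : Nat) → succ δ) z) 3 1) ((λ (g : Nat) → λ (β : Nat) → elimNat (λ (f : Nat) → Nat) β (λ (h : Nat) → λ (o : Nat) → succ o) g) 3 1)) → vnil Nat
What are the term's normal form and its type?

reduced normal form:
  λ (ψ : Nat → Nat) → λ (ω : Eq Nat 4 4) → vnil Nat
inferred type:
  (Nat → Nat) → Eq Nat 4 4 → Vec Nat 0


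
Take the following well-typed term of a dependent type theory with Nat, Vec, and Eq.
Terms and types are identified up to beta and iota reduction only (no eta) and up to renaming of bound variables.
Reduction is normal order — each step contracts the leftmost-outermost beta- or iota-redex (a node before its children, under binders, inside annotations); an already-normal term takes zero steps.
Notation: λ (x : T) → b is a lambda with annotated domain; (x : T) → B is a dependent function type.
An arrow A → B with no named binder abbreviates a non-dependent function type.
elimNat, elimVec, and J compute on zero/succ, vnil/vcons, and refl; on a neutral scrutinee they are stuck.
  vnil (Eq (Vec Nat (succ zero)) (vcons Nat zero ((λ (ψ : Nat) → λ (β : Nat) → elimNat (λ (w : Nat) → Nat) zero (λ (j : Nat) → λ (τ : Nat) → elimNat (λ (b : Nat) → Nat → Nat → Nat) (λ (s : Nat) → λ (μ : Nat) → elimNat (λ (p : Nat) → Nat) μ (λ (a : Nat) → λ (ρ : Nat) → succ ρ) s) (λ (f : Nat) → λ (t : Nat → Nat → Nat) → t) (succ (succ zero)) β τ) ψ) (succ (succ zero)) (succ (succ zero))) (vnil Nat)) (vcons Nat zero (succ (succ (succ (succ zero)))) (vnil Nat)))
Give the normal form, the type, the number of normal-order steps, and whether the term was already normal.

normal form:
  vnil (Eq (Vec Nat (succ zero)) (vcons Nat zero (succ (succ (succ (succ zero)))) (vnil Nat)) (vcons Nat zero (succ (succ (succ (succ zero)))) (vnil Nat)))
the term's type:
  Vec (Eq (Vec Nat (succ zero)) (vcons Nat zero (succ (succ (succ (succ zero)))) (vnil Nat)) (vcons Nat zero (succ (succ (succ (succ zero)))) (vnil Nat))) zero
normal-order step count: 41
term was already normal: no
first contracted redex: a beta-redex


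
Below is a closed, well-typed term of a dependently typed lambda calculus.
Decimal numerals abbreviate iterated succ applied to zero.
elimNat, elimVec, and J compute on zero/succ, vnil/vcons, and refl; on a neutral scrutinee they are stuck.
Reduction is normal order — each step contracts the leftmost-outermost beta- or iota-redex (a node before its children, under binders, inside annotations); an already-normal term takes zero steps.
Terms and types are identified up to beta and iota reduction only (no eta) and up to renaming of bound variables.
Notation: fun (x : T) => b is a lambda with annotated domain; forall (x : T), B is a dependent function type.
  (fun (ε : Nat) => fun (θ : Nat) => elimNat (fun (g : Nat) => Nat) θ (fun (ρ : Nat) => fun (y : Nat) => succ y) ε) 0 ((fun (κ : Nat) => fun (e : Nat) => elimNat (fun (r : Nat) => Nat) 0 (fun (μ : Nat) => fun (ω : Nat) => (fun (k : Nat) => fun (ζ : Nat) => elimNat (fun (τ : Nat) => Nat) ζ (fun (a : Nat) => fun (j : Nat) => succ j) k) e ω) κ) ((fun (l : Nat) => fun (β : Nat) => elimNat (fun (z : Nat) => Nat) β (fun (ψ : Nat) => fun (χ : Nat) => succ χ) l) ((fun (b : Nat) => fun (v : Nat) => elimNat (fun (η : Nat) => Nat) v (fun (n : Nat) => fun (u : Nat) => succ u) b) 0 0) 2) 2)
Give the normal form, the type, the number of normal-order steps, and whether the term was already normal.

resulting normal form:
  4
type:
  Nat
reduction steps (normal order): 27
already normal: no
first contracted redex: a beta-redex


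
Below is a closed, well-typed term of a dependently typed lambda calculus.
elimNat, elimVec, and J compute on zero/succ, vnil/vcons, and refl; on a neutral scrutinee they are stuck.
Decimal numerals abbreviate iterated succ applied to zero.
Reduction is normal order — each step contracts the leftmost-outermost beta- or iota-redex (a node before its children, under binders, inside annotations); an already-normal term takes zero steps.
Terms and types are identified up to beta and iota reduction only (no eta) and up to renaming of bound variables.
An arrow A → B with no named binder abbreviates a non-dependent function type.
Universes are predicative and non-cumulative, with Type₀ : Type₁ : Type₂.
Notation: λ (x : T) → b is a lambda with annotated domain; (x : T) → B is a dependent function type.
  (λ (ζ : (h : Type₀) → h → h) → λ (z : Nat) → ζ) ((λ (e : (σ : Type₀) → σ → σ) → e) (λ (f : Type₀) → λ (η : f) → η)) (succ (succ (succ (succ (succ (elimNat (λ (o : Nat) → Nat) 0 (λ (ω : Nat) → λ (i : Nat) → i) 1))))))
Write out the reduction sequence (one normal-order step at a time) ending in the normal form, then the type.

reduction (normal order):
  (λ (ζ : (h : Type₀) → h → h) → λ (z : Nat) → ζ) ((λ (e : (σ : Type₀) → σ → σ) → e) (λ (f : Type₀) → λ (η : f) → η)) (succ (succ (succ (succ (succ (elimNat (λ (o : Nat) → Nat) 0 (λ (ω : Nat) → λ (i : Nat) → i) 1))))))
  ~> (λ (ζ : Nat) → (λ (h : (z : Type₀) → z → z) → h) (λ (e : Type₀) → λ (σ : e) → σ)) (succ (succ (succ (succ (succ (elimNat (λ (f : Nat) → Nat) 0 (λ (η : Nat) → λ (o : Nat) → o) 1))))))
  ~> (λ (ζ : (h : Type₀) → h → h) → ζ) (λ (z : Type₀) → λ (e : z) → e)
  ~> λ (ζ : Type₀) → λ (h : ζ) → h
inferred type:
  (ζ : Type₀) → ζ → ζ


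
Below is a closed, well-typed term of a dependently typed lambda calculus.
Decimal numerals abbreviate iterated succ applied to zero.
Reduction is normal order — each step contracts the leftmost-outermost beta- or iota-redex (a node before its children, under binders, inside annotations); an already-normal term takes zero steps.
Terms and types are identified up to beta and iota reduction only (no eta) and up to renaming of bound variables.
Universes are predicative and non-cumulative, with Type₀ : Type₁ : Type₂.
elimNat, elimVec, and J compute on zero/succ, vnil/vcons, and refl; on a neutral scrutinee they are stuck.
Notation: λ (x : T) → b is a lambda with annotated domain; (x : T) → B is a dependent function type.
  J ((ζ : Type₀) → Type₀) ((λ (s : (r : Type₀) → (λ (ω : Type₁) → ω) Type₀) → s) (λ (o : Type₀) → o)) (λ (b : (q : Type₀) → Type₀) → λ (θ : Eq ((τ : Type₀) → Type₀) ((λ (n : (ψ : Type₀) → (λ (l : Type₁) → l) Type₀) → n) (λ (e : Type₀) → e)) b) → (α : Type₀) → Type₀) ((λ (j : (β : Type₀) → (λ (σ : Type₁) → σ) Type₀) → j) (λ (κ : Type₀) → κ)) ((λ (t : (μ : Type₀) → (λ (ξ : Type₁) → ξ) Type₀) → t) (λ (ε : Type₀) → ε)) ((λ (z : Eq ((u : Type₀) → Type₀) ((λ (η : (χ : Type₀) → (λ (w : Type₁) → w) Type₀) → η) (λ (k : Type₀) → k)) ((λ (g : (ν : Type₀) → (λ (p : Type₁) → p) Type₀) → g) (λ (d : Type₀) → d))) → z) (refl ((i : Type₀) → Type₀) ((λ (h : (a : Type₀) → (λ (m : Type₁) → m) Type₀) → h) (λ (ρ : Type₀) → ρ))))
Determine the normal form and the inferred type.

reduced normal form:
  λ (ζ : Type₀) → ζ
inferred type:
  (ζ : Type₀) → Type₀
observation: the term reaches its normal form after 6 normal-order steps.


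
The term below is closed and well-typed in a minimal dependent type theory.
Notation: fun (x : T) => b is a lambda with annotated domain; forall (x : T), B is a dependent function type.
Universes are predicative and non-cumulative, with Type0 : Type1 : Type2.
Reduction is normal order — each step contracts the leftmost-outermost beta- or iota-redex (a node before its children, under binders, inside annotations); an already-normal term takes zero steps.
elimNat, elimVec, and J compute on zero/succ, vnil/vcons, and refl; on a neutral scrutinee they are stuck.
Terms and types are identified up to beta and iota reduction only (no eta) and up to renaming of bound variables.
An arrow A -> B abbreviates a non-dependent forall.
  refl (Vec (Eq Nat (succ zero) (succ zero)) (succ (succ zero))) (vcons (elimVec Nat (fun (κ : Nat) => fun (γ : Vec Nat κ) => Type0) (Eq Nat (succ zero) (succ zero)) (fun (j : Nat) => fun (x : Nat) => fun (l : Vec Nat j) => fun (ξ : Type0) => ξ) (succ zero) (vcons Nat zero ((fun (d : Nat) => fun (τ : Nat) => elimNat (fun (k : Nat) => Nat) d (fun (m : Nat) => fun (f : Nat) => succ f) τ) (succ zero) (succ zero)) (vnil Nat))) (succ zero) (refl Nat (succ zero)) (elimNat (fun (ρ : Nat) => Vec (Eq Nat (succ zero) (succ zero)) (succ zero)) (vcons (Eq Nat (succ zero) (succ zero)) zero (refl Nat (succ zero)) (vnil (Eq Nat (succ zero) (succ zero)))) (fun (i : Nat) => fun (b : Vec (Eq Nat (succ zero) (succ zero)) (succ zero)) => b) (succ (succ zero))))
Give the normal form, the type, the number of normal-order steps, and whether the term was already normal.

resulting normal form:
  refl (Vec (Eq Nat (succ zero) (succ zero)) (succ (succ zero))) (vcons (Eq Nat (succ zero) (succ zero)) (succ zero) (refl Nat (succ zero)) (vcons (Eq Nat (succ zero) (succ zero)) zero (refl Nat (succ zero)) (vnil (Eq Nat (succ zero) (succ zero)))))
type:
  Eq (Vec (Eq Nat (succ zero) (succ zero)) (succ (succ zero))) (vcons (Eq Nat (succ zero) (succ zero)) (succ zero) (refl Nat (succ zero)) (vcons (Eq Nat (succ zero) (succ zero)) zero (refl Nat (succ zero)) (vnil (Eq Nat (succ zero) (succ zero))))) (vcons (Eq Nat (succ zero) (succ zero)) (succ zero) (refl Nat (succ zero)) (vcons (Eq Nat (succ zero) (succ zero)) zero (refl Nat (succ zero)) (vnil (Eq Nat (succ zero) (succ zero)))))
reduction steps (normal order): 13
term was already normal: no
first contracted redex: an elimVec iota-redex


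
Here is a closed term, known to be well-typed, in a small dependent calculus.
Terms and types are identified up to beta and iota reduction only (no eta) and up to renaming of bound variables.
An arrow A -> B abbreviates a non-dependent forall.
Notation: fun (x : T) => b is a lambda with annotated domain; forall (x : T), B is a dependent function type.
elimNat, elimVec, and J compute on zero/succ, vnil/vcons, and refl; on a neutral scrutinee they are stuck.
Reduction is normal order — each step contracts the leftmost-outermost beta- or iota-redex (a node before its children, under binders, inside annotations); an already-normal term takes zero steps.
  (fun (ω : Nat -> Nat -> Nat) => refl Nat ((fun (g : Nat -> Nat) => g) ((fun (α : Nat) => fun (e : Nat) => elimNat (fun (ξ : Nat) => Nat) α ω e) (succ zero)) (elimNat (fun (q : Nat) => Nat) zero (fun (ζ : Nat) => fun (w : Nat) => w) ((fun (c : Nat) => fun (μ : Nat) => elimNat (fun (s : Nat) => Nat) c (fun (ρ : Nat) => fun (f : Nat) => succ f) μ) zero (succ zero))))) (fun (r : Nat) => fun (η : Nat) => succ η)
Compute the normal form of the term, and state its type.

resulting normal form:
  refl Nat (succ zero)
type:
  Eq Nat (succ zero) (succ zero)


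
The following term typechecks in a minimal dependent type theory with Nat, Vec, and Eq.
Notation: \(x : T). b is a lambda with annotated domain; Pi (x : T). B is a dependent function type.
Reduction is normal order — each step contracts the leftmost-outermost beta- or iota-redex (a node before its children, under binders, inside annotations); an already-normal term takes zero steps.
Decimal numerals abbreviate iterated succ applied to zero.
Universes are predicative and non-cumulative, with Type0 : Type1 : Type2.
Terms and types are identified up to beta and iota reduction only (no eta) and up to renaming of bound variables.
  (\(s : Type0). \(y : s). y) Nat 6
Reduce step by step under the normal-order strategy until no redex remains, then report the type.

normal-order reduction:
  (\(s : Type0). \(y : s). y) Nat 6
  ~> (\(s : Nat). s) 6
  ~> 6
the term's type:
  Nat


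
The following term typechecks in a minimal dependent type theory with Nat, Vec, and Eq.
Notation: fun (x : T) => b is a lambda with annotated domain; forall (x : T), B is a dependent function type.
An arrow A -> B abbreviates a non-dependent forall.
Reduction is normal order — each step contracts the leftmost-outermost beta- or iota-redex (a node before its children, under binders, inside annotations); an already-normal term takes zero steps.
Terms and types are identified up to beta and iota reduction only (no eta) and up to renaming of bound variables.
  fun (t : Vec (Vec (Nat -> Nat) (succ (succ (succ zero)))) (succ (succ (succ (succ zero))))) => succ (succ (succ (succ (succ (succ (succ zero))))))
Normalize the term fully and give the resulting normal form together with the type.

reduced normal form:
  fun (t : Vec (Vec (Nat -> Nat) (succ (succ (succ zero)))) (succ (succ (succ (succ zero))))) => succ (succ (succ (succ (succ (succ (succ zero))))))
type:
  Vec (Vec (Nat -> Nat) (succ (succ (succ zero)))) (succ (succ (succ (succ zero)))) -> Nat
observation: no redex remains anywhere in the term; it is its own normal form.


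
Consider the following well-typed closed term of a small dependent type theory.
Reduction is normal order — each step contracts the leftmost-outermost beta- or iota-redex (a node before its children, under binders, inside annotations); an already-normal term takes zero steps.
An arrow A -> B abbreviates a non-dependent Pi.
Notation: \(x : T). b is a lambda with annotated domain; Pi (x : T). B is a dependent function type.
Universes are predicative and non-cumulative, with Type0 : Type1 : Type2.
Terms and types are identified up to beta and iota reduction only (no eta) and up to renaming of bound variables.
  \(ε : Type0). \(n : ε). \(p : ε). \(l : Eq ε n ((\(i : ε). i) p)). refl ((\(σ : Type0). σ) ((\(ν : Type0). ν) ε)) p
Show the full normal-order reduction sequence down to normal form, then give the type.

normal-order reduction sequence:
  \(ε : Type0). \(n : ε). \(p : ε). \(l : Eq ε n ((\(i : ε). i) p)). refl ((\(σ : Type0). σ) ((\(ν : Type0). ν) ε)) p
  ~> \(ε : Type0). \(n : ε). \(p : ε). \(l : Eq ε n p). refl ((\(i : Type0). i) ((\(σ : Type0). σ) ε)) p
  ~> \(ε : Type0). \(n : ε). \(p : ε). \(l : Eq ε n p). refl ((\(i : Type0). i) ε) p
  ~> \(ε : Type0). \(n : ε). \(p : ε). \(l : Eq ε n p). refl ε p
inferred type:
  Pi (ε : Type0). Pi (n : ε). Pi (p : ε). Eq ε n p -> Eq ε p p


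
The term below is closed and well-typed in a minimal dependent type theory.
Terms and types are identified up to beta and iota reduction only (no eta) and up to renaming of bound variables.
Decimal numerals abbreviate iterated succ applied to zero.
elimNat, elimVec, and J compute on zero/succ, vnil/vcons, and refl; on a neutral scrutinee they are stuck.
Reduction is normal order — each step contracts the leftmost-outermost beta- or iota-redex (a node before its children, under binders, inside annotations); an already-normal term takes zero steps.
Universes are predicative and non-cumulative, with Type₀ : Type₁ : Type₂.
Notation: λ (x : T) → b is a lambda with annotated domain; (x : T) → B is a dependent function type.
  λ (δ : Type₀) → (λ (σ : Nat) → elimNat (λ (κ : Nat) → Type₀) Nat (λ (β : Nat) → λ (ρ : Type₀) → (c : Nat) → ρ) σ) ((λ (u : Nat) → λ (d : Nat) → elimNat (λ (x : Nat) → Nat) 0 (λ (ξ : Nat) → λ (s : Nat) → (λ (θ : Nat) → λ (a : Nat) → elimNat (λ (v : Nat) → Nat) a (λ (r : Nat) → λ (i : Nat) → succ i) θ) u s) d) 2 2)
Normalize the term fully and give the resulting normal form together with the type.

reduced normal form:
  λ (δ : Type₀) → (σ : Nat) → (κ : Nat) → (β : Nat) → (ρ : Nat) → Nat
the term's type:
  (δ : Type₀) → Type₀


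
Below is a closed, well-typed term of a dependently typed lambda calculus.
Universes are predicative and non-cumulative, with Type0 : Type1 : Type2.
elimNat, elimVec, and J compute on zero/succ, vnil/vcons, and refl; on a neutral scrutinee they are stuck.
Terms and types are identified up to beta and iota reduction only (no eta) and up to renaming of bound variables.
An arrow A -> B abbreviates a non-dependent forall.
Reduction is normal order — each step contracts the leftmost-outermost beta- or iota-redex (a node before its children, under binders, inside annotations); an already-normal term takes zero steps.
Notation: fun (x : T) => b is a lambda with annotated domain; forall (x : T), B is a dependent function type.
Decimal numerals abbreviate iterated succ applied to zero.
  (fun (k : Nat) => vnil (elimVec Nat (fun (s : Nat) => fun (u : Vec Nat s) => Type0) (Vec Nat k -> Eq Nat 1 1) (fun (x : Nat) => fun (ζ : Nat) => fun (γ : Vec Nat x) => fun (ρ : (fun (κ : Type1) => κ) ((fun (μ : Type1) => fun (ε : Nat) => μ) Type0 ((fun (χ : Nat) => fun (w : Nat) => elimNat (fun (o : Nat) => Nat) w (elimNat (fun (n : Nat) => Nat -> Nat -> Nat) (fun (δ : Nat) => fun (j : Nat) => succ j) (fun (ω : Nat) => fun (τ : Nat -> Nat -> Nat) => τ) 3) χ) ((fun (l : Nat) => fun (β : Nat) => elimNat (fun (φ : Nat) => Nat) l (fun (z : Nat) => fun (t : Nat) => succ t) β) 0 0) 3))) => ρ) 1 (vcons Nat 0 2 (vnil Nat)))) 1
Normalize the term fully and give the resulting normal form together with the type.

reduced normal form:
  vnil (Vec Nat 1 -> Eq Nat 1 1)
type:
  Vec (Vec Nat 1 -> Eq Nat 1 1) 0
observation: the leftmost-outermost redex is a beta-redex, and normalization takes 7 steps.


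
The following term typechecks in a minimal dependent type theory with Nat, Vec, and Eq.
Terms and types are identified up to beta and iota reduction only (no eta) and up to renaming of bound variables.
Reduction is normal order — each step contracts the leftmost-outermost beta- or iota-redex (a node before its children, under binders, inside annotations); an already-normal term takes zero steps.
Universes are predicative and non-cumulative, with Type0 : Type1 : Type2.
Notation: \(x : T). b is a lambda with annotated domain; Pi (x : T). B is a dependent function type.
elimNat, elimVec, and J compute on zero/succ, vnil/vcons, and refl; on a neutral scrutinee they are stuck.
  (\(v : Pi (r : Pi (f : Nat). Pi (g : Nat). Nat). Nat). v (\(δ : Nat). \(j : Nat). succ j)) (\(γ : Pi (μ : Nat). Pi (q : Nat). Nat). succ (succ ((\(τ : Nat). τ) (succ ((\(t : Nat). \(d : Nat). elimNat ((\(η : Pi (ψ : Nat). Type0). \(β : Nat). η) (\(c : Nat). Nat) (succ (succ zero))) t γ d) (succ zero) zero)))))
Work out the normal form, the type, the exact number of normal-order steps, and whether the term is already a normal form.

resulting normal form:
  succ (succ (succ (succ zero)))
the term's type:
  Nat
steps to reach normal form (normal order): 6
already normal: no
first contracted redex: a beta-redex


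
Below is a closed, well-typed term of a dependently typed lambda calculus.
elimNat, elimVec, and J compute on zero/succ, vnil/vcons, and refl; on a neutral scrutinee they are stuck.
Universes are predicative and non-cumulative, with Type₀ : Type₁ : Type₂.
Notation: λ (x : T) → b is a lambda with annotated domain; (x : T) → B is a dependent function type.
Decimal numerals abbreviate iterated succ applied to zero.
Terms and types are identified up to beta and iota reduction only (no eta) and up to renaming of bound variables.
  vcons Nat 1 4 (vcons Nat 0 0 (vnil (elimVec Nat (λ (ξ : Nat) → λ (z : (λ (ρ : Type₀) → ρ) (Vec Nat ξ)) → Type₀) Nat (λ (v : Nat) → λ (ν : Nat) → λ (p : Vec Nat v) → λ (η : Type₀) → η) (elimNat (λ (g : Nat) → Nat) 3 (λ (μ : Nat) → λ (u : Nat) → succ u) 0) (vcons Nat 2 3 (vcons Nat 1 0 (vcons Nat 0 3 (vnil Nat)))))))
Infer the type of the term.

type:
  Vec Nat 2


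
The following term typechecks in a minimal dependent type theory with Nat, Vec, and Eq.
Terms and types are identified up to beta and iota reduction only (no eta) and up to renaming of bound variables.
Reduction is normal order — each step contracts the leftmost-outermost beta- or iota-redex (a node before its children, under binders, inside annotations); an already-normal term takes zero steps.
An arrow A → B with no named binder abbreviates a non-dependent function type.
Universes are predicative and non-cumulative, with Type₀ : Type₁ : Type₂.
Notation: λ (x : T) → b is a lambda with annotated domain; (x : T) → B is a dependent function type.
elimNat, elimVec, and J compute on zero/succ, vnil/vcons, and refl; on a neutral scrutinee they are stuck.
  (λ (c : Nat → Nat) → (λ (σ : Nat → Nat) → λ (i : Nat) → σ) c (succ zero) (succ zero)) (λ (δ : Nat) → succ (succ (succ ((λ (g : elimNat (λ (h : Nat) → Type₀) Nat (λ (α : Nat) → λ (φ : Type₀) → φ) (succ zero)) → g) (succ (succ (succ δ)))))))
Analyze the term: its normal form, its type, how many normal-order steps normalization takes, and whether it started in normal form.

normal form:
  succ (succ (succ (succ (succ (succ (succ zero))))))
the term's type:
  Nat
normal-order step count: 5
term was already normal: no
first redex: a beta-redex


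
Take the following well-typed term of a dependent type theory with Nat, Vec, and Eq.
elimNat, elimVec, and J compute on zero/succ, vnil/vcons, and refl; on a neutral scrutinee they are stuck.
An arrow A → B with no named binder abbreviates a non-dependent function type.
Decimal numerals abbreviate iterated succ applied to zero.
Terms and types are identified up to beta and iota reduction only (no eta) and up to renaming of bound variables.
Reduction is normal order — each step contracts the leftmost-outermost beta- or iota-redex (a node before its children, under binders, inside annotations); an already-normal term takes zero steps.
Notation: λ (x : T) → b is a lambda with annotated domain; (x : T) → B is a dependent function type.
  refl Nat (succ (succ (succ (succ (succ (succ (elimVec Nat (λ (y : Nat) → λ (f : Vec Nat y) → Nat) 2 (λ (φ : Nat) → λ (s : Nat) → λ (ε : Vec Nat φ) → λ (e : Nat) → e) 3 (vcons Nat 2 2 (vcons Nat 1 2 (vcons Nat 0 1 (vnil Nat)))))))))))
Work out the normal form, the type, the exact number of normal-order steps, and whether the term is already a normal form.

normal form:
  refl Nat 8
inferred type:
  Eq Nat 8 8
reduction steps (normal order): 16
term was already normal: no
first redex: an elimVec iota-redex


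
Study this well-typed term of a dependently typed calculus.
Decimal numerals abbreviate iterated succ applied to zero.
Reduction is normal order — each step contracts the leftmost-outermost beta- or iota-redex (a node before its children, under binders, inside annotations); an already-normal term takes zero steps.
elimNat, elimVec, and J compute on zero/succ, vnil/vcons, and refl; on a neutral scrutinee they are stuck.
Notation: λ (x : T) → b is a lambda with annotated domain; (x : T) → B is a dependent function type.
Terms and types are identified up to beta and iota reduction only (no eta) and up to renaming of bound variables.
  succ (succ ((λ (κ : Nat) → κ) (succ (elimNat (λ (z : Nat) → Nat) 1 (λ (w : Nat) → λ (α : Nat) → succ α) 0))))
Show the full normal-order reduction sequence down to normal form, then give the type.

normal-order reduction sequence:
  succ (succ ((λ (κ : Nat) → κ) (succ (elimNat (λ (z : Nat) → Nat) 1 (λ (w : Nat) → λ (α : Nat) → succ α) 0))))
  ~> succ (succ (succ (elimNat (λ (κ : Nat) → Nat) 1 (λ (z : Nat) → λ (w : Nat) → succ w) 0)))
  ~> 4
type:
  Nat


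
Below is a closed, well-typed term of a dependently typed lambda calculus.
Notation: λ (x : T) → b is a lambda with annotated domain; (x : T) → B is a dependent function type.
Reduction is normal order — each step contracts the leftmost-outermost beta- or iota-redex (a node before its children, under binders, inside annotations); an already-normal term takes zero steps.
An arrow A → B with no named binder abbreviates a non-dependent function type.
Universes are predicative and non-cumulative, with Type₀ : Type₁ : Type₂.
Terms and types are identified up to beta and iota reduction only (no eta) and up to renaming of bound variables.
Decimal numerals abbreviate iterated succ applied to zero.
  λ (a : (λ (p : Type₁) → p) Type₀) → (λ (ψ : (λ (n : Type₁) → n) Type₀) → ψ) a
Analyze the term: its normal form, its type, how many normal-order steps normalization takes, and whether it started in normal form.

normal form:
  λ (a : Type₀) → a
inferred type:
  Type₀ → Type₀
normal-order step count: 2
started in normal form: no
first contracted redex: a beta-redex


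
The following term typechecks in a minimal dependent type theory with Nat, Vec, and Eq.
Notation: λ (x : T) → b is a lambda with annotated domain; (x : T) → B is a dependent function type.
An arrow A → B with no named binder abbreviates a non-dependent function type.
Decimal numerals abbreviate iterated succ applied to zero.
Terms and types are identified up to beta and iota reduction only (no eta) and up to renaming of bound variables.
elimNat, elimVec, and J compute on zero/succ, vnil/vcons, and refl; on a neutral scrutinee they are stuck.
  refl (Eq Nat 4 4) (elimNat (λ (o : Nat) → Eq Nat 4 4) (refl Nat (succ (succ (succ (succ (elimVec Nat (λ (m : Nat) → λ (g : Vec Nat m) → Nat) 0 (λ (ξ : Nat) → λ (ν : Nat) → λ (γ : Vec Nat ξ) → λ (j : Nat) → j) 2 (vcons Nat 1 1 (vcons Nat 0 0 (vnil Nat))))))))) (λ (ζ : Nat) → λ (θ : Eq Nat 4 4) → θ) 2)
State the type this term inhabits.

type:
  Eq (Eq Nat 4 4) (refl Nat 4) (refl Nat 4)


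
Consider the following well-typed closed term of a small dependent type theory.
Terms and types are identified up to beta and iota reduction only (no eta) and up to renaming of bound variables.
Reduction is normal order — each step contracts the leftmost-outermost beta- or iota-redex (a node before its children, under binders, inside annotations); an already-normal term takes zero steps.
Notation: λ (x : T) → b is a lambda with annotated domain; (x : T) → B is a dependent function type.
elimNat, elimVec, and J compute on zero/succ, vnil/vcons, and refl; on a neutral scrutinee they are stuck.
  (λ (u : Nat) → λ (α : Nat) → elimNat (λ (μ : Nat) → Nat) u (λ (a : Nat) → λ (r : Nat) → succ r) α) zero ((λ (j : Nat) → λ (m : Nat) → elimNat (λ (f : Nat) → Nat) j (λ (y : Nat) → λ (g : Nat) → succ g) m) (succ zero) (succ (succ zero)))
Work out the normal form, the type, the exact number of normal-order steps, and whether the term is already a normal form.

reduced normal form:
  succ (succ (succ zero))
type:
  Nat
steps to reach normal form (normal order): 21
already normal: no
first redex: a beta-redex


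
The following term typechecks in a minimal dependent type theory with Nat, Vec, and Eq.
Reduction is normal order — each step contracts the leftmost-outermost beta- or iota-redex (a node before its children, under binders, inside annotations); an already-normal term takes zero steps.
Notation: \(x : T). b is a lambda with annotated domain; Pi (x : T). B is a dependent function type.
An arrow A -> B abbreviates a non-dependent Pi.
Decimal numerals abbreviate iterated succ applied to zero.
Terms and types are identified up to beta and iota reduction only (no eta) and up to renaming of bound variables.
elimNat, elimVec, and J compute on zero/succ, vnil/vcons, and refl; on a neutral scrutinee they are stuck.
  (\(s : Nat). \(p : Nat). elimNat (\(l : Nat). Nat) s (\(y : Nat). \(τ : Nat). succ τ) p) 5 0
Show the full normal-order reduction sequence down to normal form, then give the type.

normal-order reduction sequence:
  (\(s : Nat). \(p : Nat). elimNat (\(l : Nat). Nat) s (\(y : Nat). \(τ : Nat). succ τ) p) 5 0
  ~> (\(s : Nat). elimNat (\(p : Nat). Nat) 5 (\(l : Nat). \(y : Nat). succ y) s) 0
  ~> elimNat (\(s : Nat). Nat) 5 (\(p : Nat). \(l : Nat). succ l) 0
  ~> 5
the term's type:
  Nat


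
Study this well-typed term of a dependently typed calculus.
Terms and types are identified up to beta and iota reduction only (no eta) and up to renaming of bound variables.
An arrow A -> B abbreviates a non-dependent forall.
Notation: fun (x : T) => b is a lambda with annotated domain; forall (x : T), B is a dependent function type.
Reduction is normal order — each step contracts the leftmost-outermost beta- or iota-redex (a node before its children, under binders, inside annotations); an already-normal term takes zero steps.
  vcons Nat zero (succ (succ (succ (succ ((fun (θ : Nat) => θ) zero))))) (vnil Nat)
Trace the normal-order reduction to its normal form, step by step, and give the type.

normal-order reduction sequence:
  vcons Nat zero (succ (succ (succ (succ ((fun (θ : Nat) => θ) zero))))) (vnil Nat)
  ~> vcons Nat zero (succ (succ (succ (succ zero)))) (vnil Nat)
type:
  Vec Nat (succ zero)


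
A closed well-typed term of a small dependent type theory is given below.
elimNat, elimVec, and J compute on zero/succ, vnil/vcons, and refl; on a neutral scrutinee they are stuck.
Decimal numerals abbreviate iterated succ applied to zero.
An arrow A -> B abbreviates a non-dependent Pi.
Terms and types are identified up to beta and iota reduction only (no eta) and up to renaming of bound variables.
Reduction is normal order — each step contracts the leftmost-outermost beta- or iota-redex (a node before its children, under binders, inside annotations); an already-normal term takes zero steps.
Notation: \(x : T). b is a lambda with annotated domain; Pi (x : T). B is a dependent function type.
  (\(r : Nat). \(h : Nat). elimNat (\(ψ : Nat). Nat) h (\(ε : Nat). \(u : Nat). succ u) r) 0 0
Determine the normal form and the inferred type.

reduced normal form:
  0
inferred type:
  Nat
observation: reduction starts at a beta-redex, and 3 normal-order steps reach the normal form.


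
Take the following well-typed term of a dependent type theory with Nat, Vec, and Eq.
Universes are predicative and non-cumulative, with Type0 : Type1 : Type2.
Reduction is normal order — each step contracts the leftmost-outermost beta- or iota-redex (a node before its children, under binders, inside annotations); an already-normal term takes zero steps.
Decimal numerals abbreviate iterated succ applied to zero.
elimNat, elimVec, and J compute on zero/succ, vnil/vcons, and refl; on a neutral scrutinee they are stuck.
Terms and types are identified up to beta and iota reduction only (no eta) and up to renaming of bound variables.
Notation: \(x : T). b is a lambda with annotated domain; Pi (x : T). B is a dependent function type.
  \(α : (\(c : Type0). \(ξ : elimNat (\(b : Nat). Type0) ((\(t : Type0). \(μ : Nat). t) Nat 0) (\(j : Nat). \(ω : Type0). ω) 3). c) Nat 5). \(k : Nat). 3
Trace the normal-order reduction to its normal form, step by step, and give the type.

normal-order reduction sequence:
  \(α : (\(c : Type0). \(ξ : elimNat (\(b : Nat). Type0) ((\(t : Type0). \(μ : Nat). t) Nat 0) (\(j : Nat). \(ω : Type0). ω) 3). c) Nat 5). \(k : Nat). 3
  ~> \(α : (\(c : elimNat (\(ξ : Nat). Type0) ((\(b : Type0). \(t : Nat). b) Nat 0) (\(μ : Nat). \(j : Type0). j) 3). Nat) 5). \(ω : Nat). 3
  ~> \(α : Nat). \(c : Nat). 3
the term's type:
  Pi (α : Nat). Pi (c : Nat). Nat
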